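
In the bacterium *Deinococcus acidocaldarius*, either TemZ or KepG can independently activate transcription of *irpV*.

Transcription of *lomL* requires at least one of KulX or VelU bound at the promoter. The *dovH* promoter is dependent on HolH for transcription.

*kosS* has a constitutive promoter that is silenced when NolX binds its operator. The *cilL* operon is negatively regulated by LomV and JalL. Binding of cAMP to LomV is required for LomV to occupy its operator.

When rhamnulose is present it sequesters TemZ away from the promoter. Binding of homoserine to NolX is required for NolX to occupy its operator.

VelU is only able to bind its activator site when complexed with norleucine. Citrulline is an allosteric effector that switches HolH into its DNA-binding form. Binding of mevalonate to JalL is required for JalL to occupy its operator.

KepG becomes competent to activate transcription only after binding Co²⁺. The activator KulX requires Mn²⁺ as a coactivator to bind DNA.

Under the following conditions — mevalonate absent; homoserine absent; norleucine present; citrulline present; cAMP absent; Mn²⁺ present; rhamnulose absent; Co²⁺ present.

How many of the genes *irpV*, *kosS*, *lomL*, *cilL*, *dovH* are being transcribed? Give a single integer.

Rhamnulose is absent, so TemZ is active.
Co²⁺ is present, so KepG is active.
Activator TemZ is present, so *irpV* is transcribed.
→ *irpV* is ON.
Homoserine is absent, so NolX is inactive.
With no repressor bound, *kosS* is transcribed.
→ *kosS* is ON.
Mn²⁺ is present, so KulX is active.
Norleucine is present, so VelU is active.
Activator KulX is present, so *lomL* is transcribed.
→ *lomL* is ON.
cAMP is absent, so LomV is inactive.
Mevalonate is absent, so JalL is inactive.
With no repressor bound, *cilL* is transcribed.
→ *cilL* is ON.
Citrulline is present, so HolH is active.
No repressor is bound and HolH is active, so *dovH* is transcribed.
→ *dovH* is ON.
5 of the 5 genes are transcribed.

5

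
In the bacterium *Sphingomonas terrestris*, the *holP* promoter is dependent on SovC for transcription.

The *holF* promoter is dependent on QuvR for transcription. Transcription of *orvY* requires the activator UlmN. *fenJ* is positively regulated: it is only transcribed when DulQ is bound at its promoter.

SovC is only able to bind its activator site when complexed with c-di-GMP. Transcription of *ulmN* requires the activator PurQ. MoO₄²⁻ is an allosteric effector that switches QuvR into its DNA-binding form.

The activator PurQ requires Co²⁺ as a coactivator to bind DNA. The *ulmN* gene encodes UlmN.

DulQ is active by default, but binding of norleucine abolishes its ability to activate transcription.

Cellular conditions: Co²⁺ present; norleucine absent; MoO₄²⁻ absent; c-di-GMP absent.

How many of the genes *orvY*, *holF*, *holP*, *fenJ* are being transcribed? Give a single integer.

Co²⁺ is present, so PurQ is active.
No repressor is bound and PurQ is active, so *ulmN* is transcribed.
So UlmN is produced and active.
No repressor is bound and UlmN is active, so *orvY* is transcribed.
→ *orvY* is ON.
MoO₄²⁻ is absent, so QuvR is inactive.
Required activator QuvR is absent, so *holF* is not transcribed.
→ *holF* is OFF.
c-di-GMP is absent, so SovC is inactive.
Required activator SovC is absent, so *holP* is not transcribed.
→ *holP* is OFF.
Norleucine is absent, so DulQ is active.
No repressor is bound and DulQ is active, so *fenJ* is transcribed.
→ *fenJ* is ON.
2 of the 4 genes are transcribed.

2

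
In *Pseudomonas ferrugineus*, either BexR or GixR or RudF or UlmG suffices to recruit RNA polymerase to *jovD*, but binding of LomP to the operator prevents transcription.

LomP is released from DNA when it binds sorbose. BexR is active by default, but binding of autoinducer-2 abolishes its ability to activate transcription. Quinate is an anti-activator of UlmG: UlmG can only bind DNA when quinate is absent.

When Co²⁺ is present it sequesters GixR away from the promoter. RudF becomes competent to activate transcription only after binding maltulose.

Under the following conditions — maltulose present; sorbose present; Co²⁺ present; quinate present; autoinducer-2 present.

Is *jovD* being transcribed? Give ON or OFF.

ON

Autoinducer-2 is present, so BexR is inactive.
Co²⁺ is present, so GixR is inactive.
Maltulose is present, so RudF is active.
Quinate is present, so UlmG is inactive.
Sorbose is present, so LomP is inactive.
Activator RudF is present, so *jovD* is transcribed.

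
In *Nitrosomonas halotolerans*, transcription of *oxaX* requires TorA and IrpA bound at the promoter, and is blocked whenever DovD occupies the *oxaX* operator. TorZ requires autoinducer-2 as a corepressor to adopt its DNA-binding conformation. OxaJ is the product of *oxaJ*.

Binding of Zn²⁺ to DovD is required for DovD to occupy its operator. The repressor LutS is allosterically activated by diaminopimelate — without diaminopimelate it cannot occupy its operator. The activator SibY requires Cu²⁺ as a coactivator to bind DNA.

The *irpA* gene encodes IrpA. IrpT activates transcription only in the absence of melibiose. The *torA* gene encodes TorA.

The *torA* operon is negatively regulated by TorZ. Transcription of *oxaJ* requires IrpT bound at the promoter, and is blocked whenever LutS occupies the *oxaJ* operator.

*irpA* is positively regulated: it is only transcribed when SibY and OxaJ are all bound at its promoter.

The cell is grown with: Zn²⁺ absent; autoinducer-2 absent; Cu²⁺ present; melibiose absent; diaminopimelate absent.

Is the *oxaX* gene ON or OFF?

ON

Autoinducer-2 is absent, so TorZ is inactive.
With no repressor bound, *torA* is transcribed.
So TorA is produced and active.
Cu²⁺ is present, so SibY is active.
Melibiose is absent, so IrpT is active.
Diaminopimelate is absent, so LutS is inactive.
No repressor is bound and IrpT is active, so *oxaJ* is transcribed.
So OxaJ is produced and active.
No repressor is bound and SibY and OxaJ are active, so *irpA* is transcribed.
So IrpA is produced and active.
Zn²⁺ is absent, so DovD is inactive.
No repressor is bound and TorA and IrpA are active, so *oxaX* is transcribed.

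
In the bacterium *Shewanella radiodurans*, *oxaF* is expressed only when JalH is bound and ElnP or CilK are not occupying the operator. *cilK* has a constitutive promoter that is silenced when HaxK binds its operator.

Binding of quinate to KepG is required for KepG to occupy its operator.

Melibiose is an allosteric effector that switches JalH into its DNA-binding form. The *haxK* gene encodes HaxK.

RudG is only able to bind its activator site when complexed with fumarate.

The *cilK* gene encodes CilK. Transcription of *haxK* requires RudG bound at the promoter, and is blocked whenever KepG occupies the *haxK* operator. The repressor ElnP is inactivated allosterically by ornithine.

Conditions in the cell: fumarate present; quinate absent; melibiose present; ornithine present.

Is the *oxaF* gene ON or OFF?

ON

Ornithine is present, so ElnP is inactive.
Melibiose is present, so JalH is active.
Quinate is absent, so KepG is inactive.
Fumarate is present, so RudG is active.
No repressor is bound and RudG is active, so *haxK* is transcribed.
So HaxK is produced and active.
With repressor HaxK bound, *cilK* is not transcribed.
So CilK is not produced.
No repressor is bound and JalH is active, so *oxaF* is transcribed.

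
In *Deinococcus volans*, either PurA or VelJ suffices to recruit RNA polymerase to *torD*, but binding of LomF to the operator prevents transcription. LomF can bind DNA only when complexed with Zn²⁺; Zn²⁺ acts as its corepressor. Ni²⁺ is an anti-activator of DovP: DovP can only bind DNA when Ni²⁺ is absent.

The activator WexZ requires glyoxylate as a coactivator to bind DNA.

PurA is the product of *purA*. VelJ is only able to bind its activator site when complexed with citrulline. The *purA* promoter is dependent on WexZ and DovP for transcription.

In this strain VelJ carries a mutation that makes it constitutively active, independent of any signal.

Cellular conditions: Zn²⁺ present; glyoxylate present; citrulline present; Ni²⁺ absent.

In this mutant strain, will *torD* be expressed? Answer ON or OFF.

OFF

Glyoxylate is present, so WexZ is active.
Ni²⁺ is absent, so DovP is active.
No repressor is bound and WexZ and DovP are active, so *purA* is transcribed.
So PurA is produced and active.
VelJ is constitutively active in this strain.
Zn²⁺ is present, so LomF is active.
With repressor LomF bound, *torD* is not transcribed.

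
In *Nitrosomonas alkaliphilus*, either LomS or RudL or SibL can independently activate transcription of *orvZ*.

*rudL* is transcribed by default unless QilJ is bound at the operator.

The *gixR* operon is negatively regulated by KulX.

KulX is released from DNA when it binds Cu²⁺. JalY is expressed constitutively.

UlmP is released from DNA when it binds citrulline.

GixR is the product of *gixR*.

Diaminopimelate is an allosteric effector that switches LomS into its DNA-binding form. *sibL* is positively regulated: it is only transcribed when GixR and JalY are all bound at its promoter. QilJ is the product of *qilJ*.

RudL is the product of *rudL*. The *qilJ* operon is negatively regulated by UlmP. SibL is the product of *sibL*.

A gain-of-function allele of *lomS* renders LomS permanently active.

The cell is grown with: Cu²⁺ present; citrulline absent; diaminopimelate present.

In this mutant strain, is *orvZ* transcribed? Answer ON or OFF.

LomS is constitutively active in this strain.
Citrulline is absent, so UlmP is active.
With repressor UlmP bound, *qilJ* is not transcribed.
So QilJ is not produced.
With no repressor bound, *rudL* is transcribed.
So RudL is produced and active.
Cu²⁺ is present, so KulX is inactive.
With no repressor bound, *gixR* is transcribed.
So GixR is produced and active.
JalY is produced constitutively and is active.
No repressor is bound and GixR and JalY are active, so *sibL* is transcribed.
So SibL is produced and active.
Activator LomS is present, so *orvZ* is transcribed.

ON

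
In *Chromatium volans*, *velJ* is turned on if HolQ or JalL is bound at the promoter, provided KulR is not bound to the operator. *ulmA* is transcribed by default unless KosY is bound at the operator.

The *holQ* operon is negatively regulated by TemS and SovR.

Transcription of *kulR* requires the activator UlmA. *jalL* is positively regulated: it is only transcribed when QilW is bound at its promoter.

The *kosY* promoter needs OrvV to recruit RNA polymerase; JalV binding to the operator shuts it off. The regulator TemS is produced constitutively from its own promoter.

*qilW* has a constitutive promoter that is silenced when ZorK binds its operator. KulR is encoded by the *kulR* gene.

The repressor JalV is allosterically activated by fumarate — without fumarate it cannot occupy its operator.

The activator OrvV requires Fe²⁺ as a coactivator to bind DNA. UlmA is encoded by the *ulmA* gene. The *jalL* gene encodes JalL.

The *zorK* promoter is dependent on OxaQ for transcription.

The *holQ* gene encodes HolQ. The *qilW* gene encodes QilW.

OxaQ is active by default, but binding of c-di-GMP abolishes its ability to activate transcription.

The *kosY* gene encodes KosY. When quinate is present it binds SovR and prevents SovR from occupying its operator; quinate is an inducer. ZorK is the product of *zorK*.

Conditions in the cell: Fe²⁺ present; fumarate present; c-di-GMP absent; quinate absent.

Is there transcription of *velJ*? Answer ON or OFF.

Fumarate is present, so JalV is active.
Fe²⁺ is present, so OrvV is active.
With repressor JalV bound, *kosY* is not transcribed.
So KosY is not produced.
With no repressor bound, *ulmA* is transcribed.
So UlmA is produced and active.
No repressor is bound and UlmA is active, so *kulR* is transcribed.
So KulR is produced and active.
TemS is produced constitutively and is active.
Quinate is absent, so SovR is active.
With repressor TemS bound, *holQ* is not transcribed.
So HolQ is not produced.
c-di-GMP is absent, so OxaQ is active.
No repressor is bound and OxaQ is active, so *zorK* is transcribed.
So ZorK is produced and active.
With repressor ZorK bound, *qilW* is not transcribed.
So QilW is not produced.
Required activator QilW is absent, so *jalL* is not transcribed.
So JalL is not produced.
With repressor KulR bound, *velJ* is not transcribed.

OFF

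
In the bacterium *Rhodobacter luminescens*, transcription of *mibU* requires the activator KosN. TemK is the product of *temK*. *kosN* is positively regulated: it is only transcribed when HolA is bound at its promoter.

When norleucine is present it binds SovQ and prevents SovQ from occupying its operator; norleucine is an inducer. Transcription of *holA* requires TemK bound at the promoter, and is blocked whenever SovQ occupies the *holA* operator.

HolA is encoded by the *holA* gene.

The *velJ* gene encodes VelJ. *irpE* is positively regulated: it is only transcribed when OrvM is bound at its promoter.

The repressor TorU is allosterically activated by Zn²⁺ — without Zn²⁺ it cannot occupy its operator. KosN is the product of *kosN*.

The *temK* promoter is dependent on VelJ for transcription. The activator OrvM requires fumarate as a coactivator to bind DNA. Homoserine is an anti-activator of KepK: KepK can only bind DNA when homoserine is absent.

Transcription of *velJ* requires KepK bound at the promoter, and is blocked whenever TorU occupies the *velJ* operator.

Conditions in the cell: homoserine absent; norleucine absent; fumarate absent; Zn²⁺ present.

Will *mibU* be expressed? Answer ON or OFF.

OFF

Zn²⁺ is present, so TorU is active.
Homoserine is absent, so KepK is active.
With repressor TorU bound, *velJ* is not transcribed.
So VelJ is not produced.
Required activator VelJ is absent, so *temK* is not transcribed.
So TemK is not produced.
Norleucine is absent, so SovQ is active.
With repressor SovQ bound, *holA* is not transcribed.
So HolA is not produced.
Required activator HolA is absent, so *kosN* is not transcribed.
So KosN is not produced.
Required activator KosN is absent, so *mibU* is not transcribed.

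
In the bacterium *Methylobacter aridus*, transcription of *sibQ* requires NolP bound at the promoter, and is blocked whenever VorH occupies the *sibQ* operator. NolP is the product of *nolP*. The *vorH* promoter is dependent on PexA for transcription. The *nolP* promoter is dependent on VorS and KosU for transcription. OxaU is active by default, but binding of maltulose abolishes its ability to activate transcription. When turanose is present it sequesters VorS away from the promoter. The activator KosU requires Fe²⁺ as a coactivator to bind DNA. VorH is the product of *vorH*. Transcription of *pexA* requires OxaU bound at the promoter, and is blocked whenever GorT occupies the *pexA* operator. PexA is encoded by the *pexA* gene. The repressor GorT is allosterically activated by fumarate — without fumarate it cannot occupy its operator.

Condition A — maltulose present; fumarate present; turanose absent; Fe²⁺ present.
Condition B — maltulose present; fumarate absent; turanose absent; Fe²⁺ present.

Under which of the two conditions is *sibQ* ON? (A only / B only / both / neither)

both

Condition A:
Maltulose is present, so OxaU is inactive.
Fumarate is present, so GorT is active.
With repressor GorT bound, *pexA* is not transcribed.
So PexA is not produced.
Required activator PexA is absent, so *vorH* is not transcribed.
So VorH is not produced.
Turanose is absent, so VorS is active.
Fe²⁺ is present, so KosU is active.
No repressor is bound and VorS and KosU are active, so *nolP* is transcribed.
So NolP is produced and active.
No repressor is bound and NolP is active, so *sibQ* is transcribed.
→ *sibQ* is ON in A.
Condition B:
Maltulose is present, so OxaU is inactive.
Fumarate is absent, so GorT is inactive.
Required activator OxaU is absent, so *pexA* is not transcribed.
So PexA is not produced.
Required activator PexA is absent, so *vorH* is not transcribed.
So VorH is not produced.
Turanose is absent, so VorS is active.
Fe²⁺ is present, so KosU is active.
No repressor is bound and VorS and KosU are active, so *nolP* is transcribed.
So NolP is produced and active.
No repressor is bound and NolP is active, so *sibQ* is transcribed.
→ *sibQ* is ON in B.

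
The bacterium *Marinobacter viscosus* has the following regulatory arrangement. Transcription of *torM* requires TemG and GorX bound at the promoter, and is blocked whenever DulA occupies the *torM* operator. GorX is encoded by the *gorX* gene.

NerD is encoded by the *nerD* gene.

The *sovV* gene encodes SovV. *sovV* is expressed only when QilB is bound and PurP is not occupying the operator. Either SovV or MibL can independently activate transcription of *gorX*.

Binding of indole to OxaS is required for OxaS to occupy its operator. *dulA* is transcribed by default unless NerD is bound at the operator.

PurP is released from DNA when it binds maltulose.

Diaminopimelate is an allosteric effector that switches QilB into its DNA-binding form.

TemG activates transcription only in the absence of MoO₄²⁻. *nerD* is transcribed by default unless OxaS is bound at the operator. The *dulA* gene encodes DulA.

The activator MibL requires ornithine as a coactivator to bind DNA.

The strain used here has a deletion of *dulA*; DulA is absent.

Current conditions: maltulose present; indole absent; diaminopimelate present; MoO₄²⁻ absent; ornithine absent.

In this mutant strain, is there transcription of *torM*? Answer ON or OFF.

MoO₄²⁻ is absent, so TemG is active.
DulA is non-functional in this strain, so it has no effect.
Diaminopimelate is present, so QilB is active.
Maltulose is present, so PurP is inactive.
No repressor is bound and QilB is active, so *sovV* is transcribed.
So SovV is produced and active.
Ornithine is absent, so MibL is inactive.
Activator SovV is present, so *gorX* is transcribed.
So GorX is produced and active.
No repressor is bound and TemG and GorX are active, so *torM* is transcribed.

ON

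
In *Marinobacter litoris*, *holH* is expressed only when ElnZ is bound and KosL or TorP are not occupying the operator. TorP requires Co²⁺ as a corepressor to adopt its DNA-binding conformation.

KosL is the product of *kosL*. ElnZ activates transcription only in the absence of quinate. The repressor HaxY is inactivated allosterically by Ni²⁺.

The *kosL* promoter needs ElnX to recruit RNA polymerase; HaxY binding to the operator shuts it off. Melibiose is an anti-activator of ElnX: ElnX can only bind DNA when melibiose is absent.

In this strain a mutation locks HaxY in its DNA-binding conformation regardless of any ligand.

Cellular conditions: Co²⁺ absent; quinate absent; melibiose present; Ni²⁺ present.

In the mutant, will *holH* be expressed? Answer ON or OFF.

Melibiose is present, so ElnX is inactive.
HaxY is constitutively active in this strain.
With repressor HaxY bound, *kosL* is not transcribed.
So KosL is not produced.
Co²⁺ is absent, so TorP is inactive.
Quinate is absent, so ElnZ is active.
No repressor is bound and ElnZ is active, so *holH* is transcribed.

ON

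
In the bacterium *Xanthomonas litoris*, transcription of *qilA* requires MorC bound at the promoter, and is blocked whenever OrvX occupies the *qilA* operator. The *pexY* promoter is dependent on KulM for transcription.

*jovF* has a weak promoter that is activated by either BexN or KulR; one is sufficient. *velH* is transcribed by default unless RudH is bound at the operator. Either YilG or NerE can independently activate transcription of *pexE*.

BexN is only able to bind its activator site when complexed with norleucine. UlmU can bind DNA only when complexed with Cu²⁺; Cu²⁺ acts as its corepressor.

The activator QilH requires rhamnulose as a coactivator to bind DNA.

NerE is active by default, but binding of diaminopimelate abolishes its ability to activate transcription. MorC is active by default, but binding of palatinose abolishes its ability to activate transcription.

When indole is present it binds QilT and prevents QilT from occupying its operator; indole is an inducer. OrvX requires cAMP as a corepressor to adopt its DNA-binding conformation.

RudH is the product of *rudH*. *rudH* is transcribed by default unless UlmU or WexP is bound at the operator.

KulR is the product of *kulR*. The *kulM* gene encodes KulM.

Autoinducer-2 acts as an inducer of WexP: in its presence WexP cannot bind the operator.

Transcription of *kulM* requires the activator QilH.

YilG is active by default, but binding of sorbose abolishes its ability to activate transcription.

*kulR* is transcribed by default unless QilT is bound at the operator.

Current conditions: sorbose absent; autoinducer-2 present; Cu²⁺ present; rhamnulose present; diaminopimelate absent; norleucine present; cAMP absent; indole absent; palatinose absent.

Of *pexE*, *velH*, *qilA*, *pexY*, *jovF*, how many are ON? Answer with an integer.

Sorbose is absent, so YilG is active.
Diaminopimelate is absent, so NerE is active.
Activator YilG is present, so *pexE* is transcribed.
→ *pexE* is ON.
Cu²⁺ is present, so UlmU is active.
Autoinducer-2 is present, so WexP is inactive.
With repressor UlmU bound, *rudH* is not transcribed.
So RudH is not produced.
With no repressor bound, *velH* is transcribed.
→ *velH* is ON.
Palatinose is absent, so MorC is active.
cAMP is absent, so OrvX is inactive.
No repressor is bound and MorC is active, so *qilA* is transcribed.
→ *qilA* is ON.
Rhamnulose is present, so QilH is active.
No repressor is bound and QilH is active, so *kulM* is transcribed.
So KulM is produced and active.
No repressor is bound and KulM is active, so *pexY* is transcribed.
→ *pexY* is ON.
Norleucine is present, so BexN is active.
Indole is absent, so QilT is active.
With repressor QilT bound, *kulR* is not transcribed.
So KulR is not produced.
Activator BexN is present, so *jovF* is transcribed.
→ *jovF* is ON.
5 of the 5 genes are transcribed.

5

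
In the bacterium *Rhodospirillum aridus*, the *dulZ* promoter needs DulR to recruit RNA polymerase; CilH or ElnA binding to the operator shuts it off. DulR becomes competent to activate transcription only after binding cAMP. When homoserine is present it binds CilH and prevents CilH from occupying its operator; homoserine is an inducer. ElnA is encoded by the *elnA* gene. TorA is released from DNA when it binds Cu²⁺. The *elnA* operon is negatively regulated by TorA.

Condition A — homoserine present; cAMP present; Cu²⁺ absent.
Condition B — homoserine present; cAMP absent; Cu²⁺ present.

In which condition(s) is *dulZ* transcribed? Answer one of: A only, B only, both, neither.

A only

Condition A:
Homoserine is present, so CilH is inactive.
cAMP is present, so DulR is active.
Cu²⁺ is absent, so TorA is active.
With repressor TorA bound, *elnA* is not transcribed.
So ElnA is not produced.
No repressor is bound and DulR is active, so *dulZ* is transcribed.
→ *dulZ* is ON in A.
Condition B:
Homoserine is present, so CilH is inactive.
cAMP is absent, so DulR is inactive.
Cu²⁺ is present, so TorA is inactive.
With no repressor bound, *elnA* is transcribed.
So ElnA is produced and active.
With repressor ElnA bound, *dulZ* is not transcribed.
→ *dulZ* is OFF in B.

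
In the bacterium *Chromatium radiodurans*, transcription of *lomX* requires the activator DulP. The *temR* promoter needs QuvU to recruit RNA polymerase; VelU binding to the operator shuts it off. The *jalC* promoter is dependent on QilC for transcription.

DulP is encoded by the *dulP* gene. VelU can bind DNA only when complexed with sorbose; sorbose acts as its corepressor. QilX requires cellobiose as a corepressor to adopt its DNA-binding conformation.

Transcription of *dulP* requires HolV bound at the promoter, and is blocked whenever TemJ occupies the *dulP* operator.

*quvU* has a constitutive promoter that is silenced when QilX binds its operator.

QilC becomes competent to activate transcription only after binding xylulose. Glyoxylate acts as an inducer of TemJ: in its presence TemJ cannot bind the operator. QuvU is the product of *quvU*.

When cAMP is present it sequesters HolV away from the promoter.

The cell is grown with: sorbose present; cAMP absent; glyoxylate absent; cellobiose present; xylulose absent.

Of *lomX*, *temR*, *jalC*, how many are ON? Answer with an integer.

0

cAMP is absent, so HolV is active.
Glyoxylate is absent, so TemJ is active.
With repressor TemJ bound, *dulP* is not transcribed.
So DulP is not produced.
Required activator DulP is absent, so *lomX* is not transcribed.
→ *lomX* is OFF.
Cellobiose is present, so QilX is active.
With repressor QilX bound, *quvU* is not transcribed.
So QuvU is not produced.
Sorbose is present, so VelU is active.
With repressor VelU bound, *temR* is not transcribed.
→ *temR* is OFF.
Xylulose is absent, so QilC is inactive.
Required activator QilC is absent, so *jalC* is not transcribed.
→ *jalC* is OFF.
0 of the 3 genes are transcribed.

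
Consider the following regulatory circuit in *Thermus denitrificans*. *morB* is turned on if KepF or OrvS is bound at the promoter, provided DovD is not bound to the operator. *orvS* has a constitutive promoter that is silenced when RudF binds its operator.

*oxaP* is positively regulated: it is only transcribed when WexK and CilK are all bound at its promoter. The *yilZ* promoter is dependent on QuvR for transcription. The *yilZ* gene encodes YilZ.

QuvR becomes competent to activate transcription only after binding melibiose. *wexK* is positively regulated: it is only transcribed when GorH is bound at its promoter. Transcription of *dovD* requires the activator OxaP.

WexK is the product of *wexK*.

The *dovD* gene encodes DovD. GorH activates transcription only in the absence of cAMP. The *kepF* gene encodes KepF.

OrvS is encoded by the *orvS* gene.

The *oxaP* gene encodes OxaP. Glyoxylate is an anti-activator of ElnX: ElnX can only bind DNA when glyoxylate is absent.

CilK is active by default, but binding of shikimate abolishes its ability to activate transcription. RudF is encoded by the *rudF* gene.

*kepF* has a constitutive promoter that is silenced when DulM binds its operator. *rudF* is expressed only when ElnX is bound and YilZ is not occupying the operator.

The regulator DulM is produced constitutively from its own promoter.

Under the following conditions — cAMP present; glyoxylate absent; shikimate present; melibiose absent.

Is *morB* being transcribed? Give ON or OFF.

cAMP is present, so GorH is inactive.
Required activator GorH is absent, so *wexK* is not transcribed.
So WexK is not produced.
Shikimate is present, so CilK is inactive.
Required activator WexK is absent, so *oxaP* is not transcribed.
So OxaP is not produced.
Required activator OxaP is absent, so *dovD* is not transcribed.
So DovD is not produced.
DulM is produced constitutively and is active.
With repressor DulM bound, *kepF* is not transcribed.
So KepF is not produced.
Glyoxylate is absent, so ElnX is active.
Melibiose is absent, so QuvR is inactive.
Required activator QuvR is absent, so *yilZ* is not transcribed.
So YilZ is not produced.
No repressor is bound and ElnX is active, so *rudF* is transcribed.
So RudF is produced and active.
With repressor RudF bound, *orvS* is not transcribed.
So OrvS is not produced.
No activator is available at the *morB* promoter, so *morB* is not transcribed.

OFF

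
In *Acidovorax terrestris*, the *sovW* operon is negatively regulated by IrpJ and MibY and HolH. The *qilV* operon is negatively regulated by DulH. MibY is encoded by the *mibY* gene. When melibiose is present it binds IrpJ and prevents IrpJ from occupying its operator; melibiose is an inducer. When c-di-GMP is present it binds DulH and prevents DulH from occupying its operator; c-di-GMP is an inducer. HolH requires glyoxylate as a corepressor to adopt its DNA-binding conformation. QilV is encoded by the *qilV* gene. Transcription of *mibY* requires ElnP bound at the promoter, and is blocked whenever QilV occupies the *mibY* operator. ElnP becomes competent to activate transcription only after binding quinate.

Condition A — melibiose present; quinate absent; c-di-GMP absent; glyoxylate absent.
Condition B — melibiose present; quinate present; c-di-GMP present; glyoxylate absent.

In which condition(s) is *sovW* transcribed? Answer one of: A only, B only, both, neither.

Condition A:
Melibiose is present, so IrpJ is inactive.
Quinate is absent, so ElnP is inactive.
c-di-GMP is absent, so DulH is active.
With repressor DulH bound, *qilV* is not transcribed.
So QilV is not produced.
Required activator ElnP is absent, so *mibY* is not transcribed.
So MibY is not produced.
Glyoxylate is absent, so HolH is inactive.
With no repressor bound, *sovW* is transcribed.
→ *sovW* is ON in A.
Condition B:
Melibiose is present, so IrpJ is inactive.
Quinate is present, so ElnP is active.
c-di-GMP is present, so DulH is inactive.
With no repressor bound, *qilV* is transcribed.
So QilV is produced and active.
With repressor QilV bound, *mibY* is not transcribed.
So MibY is not produced.
Glyoxylate is absent, so HolH is inactive.
With no repressor bound, *sovW* is transcribed.
→ *sovW* is ON in B.

both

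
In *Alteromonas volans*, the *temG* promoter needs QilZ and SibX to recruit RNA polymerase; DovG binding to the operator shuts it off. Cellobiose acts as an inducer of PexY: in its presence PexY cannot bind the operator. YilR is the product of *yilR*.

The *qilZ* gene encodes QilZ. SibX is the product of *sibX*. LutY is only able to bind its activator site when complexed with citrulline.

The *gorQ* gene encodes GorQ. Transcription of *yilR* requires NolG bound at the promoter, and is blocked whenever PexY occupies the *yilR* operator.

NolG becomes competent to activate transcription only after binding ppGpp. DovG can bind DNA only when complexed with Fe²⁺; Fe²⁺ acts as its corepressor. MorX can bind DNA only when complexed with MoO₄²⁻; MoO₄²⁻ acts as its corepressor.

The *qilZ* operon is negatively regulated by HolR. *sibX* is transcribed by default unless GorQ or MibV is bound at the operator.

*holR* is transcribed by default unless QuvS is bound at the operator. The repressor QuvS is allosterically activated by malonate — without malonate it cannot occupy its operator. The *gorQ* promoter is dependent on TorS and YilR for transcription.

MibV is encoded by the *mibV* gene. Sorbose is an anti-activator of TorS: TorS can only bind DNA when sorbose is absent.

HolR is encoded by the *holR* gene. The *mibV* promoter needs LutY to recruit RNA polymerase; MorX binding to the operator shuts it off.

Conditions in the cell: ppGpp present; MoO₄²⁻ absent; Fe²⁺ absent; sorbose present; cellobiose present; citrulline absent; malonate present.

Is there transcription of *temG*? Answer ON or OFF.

Malonate is present, so QuvS is active.
With repressor QuvS bound, *holR* is not transcribed.
So HolR is not produced.
With no repressor bound, *qilZ* is transcribed.
So QilZ is produced and active.
Sorbose is present, so TorS is inactive.
ppGpp is present, so NolG is active.
Cellobiose is present, so PexY is inactive.
No repressor is bound and NolG is active, so *yilR* is transcribed.
So YilR is produced and active.
Required activator TorS is absent, so *gorQ* is not transcribed.
So GorQ is not produced.
Citrulline is absent, so LutY is inactive.
MoO₄²⁻ is absent, so MorX is inactive.
Required activator LutY is absent, so *mibV* is not transcribed.
So MibV is not produced.
With no repressor bound, *sibX* is transcribed.
So SibX is produced and active.
Fe²⁺ is absent, so DovG is inactive.
No repressor is bound and QilZ and SibX are active, so *temG* is transcribed.

ON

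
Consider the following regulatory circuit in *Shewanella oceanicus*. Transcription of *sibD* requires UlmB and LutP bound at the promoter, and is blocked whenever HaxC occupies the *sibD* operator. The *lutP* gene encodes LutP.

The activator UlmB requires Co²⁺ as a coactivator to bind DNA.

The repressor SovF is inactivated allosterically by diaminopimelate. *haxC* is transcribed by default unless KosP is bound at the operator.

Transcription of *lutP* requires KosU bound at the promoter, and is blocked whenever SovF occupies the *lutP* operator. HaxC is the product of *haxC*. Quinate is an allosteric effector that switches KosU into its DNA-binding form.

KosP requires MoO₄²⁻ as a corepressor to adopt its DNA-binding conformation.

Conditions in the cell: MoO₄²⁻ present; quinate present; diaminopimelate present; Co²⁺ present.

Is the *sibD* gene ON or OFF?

Co²⁺ is present, so UlmB is active.
MoO₄²⁻ is present, so KosP is active.
With repressor KosP bound, *haxC* is not transcribed.
So HaxC is not produced.
Quinate is present, so KosU is active.
Diaminopimelate is present, so SovF is inactive.
No repressor is bound and KosU is active, so *lutP* is transcribed.
So LutP is produced and active.
No repressor is bound and UlmB and LutP are active, so *sibD* is transcribed.

ON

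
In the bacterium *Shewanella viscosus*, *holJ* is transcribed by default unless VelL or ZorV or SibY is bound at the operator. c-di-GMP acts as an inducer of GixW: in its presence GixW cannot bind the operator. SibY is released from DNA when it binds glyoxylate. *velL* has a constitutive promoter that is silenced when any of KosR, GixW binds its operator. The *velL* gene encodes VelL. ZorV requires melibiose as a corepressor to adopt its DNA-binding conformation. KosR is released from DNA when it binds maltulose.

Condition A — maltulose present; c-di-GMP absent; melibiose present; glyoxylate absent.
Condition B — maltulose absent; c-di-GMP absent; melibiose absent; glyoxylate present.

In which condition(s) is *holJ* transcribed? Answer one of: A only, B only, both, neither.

Condition A:
Maltulose is present, so KosR is inactive.
c-di-GMP is absent, so GixW is active.
With repressor GixW bound, *velL* is not transcribed.
So VelL is not produced.
Melibiose is present, so ZorV is active.
Glyoxylate is absent, so SibY is active.
With repressor ZorV bound, *holJ* is not transcribed.
→ *holJ* is OFF in A.
Condition B:
Maltulose is absent, so KosR is active.
c-di-GMP is absent, so GixW is active.
With repressor KosR bound, *velL* is not transcribed.
So VelL is not produced.
Melibiose is absent, so ZorV is inactive.
Glyoxylate is present, so SibY is inactive.
With no repressor bound, *holJ* is transcribed.
→ *holJ* is ON in B.

B only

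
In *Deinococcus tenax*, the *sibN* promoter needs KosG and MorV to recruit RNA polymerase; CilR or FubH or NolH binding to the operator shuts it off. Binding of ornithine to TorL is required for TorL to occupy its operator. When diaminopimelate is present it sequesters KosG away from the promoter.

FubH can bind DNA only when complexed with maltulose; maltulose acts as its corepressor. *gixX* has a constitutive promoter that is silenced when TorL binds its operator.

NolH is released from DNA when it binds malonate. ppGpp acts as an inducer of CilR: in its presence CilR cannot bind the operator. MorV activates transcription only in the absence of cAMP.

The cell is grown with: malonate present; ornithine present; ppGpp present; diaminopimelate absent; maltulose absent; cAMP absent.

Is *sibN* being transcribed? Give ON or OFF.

ON

Diaminopimelate is absent, so KosG is active.
cAMP is absent, so MorV is active.
ppGpp is present, so CilR is inactive.
Maltulose is absent, so FubH is inactive.
Malonate is present, so NolH is inactive.
No repressor is bound and KosG and MorV are active, so *sibN* is transcribed.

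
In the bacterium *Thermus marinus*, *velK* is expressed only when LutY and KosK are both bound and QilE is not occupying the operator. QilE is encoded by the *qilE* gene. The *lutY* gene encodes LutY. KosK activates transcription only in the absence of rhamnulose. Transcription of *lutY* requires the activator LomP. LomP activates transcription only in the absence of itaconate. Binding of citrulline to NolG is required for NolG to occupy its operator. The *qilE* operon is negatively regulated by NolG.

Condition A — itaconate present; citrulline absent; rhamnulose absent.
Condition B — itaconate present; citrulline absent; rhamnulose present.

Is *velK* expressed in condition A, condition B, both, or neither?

neither

Condition A:
Itaconate is present, so LomP is inactive.
Required activator LomP is absent, so *lutY* is not transcribed.
So LutY is not produced.
Citrulline is absent, so NolG is inactive.
With no repressor bound, *qilE* is transcribed.
So QilE is produced and active.
Rhamnulose is absent, so KosK is active.
With repressor QilE bound, *velK* is not transcribed.
→ *velK* is OFF in A.
Condition B:
Itaconate is present, so LomP is inactive.
Required activator LomP is absent, so *lutY* is not transcribed.
So LutY is not produced.
Citrulline is absent, so NolG is inactive.
With no repressor bound, *qilE* is transcribed.
So QilE is produced and active.
Rhamnulose is present, so KosK is inactive.
With repressor QilE bound, *velK* is not transcribed.
→ *velK* is OFF in B.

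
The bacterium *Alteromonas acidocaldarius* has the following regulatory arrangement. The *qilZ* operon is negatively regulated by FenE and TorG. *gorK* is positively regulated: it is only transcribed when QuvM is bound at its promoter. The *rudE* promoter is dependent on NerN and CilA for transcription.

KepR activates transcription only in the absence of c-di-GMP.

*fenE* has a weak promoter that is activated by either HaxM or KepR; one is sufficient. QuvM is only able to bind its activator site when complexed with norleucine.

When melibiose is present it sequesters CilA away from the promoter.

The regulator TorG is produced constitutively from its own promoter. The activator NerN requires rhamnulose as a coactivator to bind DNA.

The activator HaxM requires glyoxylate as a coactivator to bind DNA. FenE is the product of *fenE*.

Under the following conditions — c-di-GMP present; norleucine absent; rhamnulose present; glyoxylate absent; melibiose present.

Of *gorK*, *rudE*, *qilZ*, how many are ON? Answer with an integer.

Norleucine is absent, so QuvM is inactive.
Required activator QuvM is absent, so *gorK* is not transcribed.
→ *gorK* is OFF.
Rhamnulose is present, so NerN is active.
Melibiose is present, so CilA is inactive.
Required activator CilA is absent, so *rudE* is not transcribed.
→ *rudE* is OFF.
Glyoxylate is absent, so HaxM is inactive.
c-di-GMP is present, so KepR is inactive.
No activator is available at the *fenE* promoter, so *fenE* is not transcribed.
So FenE is not produced.
TorG is produced constitutively and is active.
With repressor TorG bound, *qilZ* is not transcribed.
→ *qilZ* is OFF.
0 of the 3 genes are transcribed.

0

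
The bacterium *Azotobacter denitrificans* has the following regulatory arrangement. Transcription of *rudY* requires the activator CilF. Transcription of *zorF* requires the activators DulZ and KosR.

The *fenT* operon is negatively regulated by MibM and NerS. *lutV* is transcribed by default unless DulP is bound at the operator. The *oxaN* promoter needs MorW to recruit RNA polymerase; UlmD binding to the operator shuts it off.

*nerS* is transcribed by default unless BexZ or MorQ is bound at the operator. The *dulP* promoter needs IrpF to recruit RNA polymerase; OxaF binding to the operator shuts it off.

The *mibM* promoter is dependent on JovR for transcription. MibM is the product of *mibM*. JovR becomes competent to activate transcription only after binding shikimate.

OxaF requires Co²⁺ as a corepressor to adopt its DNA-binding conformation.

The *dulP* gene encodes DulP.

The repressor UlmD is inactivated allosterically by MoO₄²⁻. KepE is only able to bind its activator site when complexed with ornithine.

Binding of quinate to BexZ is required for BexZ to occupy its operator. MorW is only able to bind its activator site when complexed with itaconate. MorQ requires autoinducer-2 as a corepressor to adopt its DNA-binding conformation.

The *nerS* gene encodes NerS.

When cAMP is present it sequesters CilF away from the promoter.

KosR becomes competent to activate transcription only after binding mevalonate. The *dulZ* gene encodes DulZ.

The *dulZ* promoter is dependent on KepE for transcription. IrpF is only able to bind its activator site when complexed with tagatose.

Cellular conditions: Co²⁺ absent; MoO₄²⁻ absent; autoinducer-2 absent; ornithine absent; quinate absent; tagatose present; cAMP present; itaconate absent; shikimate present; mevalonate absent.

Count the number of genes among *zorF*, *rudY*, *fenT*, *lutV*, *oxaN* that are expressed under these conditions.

Ornithine is absent, so KepE is inactive.
Required activator KepE is absent, so *dulZ* is not transcribed.
So DulZ is not produced.
Mevalonate is absent, so KosR is inactive.
Required activator DulZ is absent, so *zorF* is not transcribed.
→ *zorF* is OFF.
cAMP is present, so CilF is inactive.
Required activator CilF is absent, so *rudY* is not transcribed.
→ *rudY* is OFF.
Shikimate is present, so JovR is active.
No repressor is bound and JovR is active, so *mibM* is transcribed.
So MibM is produced and active.
Quinate is absent, so BexZ is inactive.
Autoinducer-2 is absent, so MorQ is inactive.
With no repressor bound, *nerS* is transcribed.
So NerS is produced and active.
With repressor MibM bound, *fenT* is not transcribed.
→ *fenT* is OFF.
Tagatose is present, so IrpF is active.
Co²⁺ is absent, so OxaF is inactive.
No repressor is bound and IrpF is active, so *dulP* is transcribed.
So DulP is produced and active.
With repressor DulP bound, *lutV* is not transcribed.
→ *lutV* is OFF.
MoO₄²⁻ is absent, so UlmD is active.
Itaconate is absent, so MorW is inactive.
With repressor UlmD bound, *oxaN* is not transcribed.
→ *oxaN* is OFF.
0 of the 5 genes are transcribed.

0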